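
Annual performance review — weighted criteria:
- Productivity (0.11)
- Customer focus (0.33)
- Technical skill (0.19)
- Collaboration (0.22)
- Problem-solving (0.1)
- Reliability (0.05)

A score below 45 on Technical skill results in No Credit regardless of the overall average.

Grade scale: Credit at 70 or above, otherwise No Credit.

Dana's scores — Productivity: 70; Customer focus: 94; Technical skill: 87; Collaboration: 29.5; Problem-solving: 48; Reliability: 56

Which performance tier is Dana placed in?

No Credit

Technical skill score 87 ≥ 45: minimum met.
Weighted total:
  Productivity 70 × 0.11 = 7.7
  Customer focus 94 × 0.33 = 31.02
  Technical skill 87 × 0.19 = 16.53
  Collaboration 29.5 × 0.22 = 6.49
  Problem-solving 48 × 0.1 = 4.8
  Reliability 56 × 0.05 = 2.8
Sum = 69.34
69.34 < 70 → No Credit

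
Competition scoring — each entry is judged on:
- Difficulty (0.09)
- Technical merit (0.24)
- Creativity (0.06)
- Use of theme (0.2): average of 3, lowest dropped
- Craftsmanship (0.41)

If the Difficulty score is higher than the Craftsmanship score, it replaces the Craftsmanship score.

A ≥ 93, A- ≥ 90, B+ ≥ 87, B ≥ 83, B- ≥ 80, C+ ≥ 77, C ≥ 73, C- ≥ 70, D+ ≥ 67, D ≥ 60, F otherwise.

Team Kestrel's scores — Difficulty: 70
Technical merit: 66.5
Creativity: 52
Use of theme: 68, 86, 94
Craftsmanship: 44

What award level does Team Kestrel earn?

C-

Use of theme: drop 68 → average of remaining 2 = 180/2 = 90
Difficulty (70) > Craftsmanship (44), so Craftsmanship counts as 70.
Weighted total:
  Difficulty 70 × 0.09 = 6.3
  Technical merit 66.5 × 0.24 = 15.96
  Creativity 52 × 0.06 = 3.12
  Use of theme 90 × 0.2 = 18
  Craftsmanship 70 × 0.41 = 28.7
Sum = 72.08
72.08 is ≥ 70 and < 73 → C-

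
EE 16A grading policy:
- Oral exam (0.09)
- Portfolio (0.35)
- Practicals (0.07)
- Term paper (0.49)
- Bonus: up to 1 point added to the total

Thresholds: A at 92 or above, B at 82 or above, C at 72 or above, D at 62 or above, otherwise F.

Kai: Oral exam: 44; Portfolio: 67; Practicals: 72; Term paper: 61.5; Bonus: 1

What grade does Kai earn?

D

Weighted total:
  Oral exam 44 × 0.09 = 3.96
  Portfolio 67 × 0.35 = 23.45
  Practicals 72 × 0.07 = 5.04
  Term paper 61.5 × 0.49 = 30.135
Sum = 62.585
Bonus: 62.585 + 1 = 63.585
63.585 is ≥ 62 and < 72 → D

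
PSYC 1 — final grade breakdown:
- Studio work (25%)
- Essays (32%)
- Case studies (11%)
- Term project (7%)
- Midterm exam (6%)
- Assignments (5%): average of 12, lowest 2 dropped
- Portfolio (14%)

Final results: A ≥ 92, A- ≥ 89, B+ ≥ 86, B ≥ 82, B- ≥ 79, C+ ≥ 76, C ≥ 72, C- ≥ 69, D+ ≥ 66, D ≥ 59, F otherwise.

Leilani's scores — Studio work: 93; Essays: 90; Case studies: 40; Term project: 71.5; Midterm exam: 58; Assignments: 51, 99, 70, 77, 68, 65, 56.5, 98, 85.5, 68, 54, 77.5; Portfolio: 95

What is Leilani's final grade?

Assignments: drop 51, 54 → average of remaining 10 = 764.5/10 = 76.45
Weighted total:
  Studio work 93 × 0.25 = 23.25
  Essays 90 × 0.32 = 28.8
  Case studies 40 × 0.11 = 4.4
  Term project 71.5 × 0.07 = 5.005
  Midterm exam 58 × 0.06 = 3.48
  Assignments 76.45 × 0.05 = 3.8225
  Portfolio 95 × 0.14 = 13.3
Sum = 82.0575
82.0575 is ≥ 82 and < 86 → B

B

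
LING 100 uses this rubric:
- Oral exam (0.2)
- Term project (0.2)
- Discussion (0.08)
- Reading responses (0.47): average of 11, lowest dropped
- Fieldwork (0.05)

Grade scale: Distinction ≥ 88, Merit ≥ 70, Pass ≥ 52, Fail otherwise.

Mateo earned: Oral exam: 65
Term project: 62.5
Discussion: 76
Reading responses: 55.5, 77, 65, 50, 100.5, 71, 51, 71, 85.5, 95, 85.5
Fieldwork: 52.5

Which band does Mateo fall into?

Reading responses: drop 50 → average of remaining 10 = 757/10 = 75.7
Weighted total:
  Oral exam 65 × 0.2 = 13
  Term project 62.5 × 0.2 = 12.5
  Discussion 76 × 0.08 = 6.08
  Reading responses 75.7 × 0.47 = 35.579
  Fieldwork 52.5 × 0.05 = 2.625
Sum = 69.784
69.784 is ≥ 52 and < 70 → Pass

Pass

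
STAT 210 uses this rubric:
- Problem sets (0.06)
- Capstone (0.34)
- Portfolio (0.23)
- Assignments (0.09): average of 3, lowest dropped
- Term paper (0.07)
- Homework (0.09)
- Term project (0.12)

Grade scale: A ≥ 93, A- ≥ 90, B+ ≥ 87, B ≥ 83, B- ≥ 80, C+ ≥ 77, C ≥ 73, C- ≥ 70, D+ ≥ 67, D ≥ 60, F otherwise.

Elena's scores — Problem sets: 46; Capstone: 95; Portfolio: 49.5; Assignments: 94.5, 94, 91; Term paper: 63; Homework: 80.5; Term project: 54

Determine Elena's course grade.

Assignments: drop 91 → average of remaining 2 = 188.5/2 = 94.25
Weighted total:
  Problem sets 46 × 0.06 = 2.76
  Capstone 95 × 0.34 = 32.3
  Portfolio 49.5 × 0.23 = 11.385
  Assignments 94.25 × 0.09 = 8.4825
  Term paper 63 × 0.07 = 4.41
  Homework 80.5 × 0.09 = 7.245
  Term project 54 × 0.12 = 6.48
Sum = 73.0625
73.0625 is ≥ 73 and < 77 → C

C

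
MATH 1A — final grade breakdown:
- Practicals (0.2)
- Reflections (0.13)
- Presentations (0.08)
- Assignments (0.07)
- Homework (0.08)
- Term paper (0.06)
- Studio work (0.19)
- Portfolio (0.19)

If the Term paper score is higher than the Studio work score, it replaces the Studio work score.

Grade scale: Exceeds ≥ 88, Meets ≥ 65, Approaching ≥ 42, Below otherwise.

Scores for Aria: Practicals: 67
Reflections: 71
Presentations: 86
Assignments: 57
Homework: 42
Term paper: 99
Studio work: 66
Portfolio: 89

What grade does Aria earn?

Meets

Term paper (99) > Studio work (66), so Studio work counts as 99.
Weighted total:
  Practicals 67 × 0.2 = 13.4
  Reflections 71 × 0.13 = 9.23
  Presentations 86 × 0.08 = 6.88
  Assignments 57 × 0.07 = 3.99
  Homework 42 × 0.08 = 3.36
  Term paper 99 × 0.06 = 5.94
  Studio work 99 × 0.19 = 18.81
  Portfolio 89 × 0.19 = 16.91
Sum = 78.52
78.52 is ≥ 65 and < 88 → Meets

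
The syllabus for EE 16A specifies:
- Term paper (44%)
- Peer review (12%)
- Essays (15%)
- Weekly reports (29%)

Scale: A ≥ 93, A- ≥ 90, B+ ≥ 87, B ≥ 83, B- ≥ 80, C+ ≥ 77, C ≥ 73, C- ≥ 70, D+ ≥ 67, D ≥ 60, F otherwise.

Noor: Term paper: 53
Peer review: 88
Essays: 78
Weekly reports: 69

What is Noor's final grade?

D

Weighted total:
  Term paper 53 × 0.44 = 23.32
  Peer review 88 × 0.12 = 10.56
  Essays 78 × 0.15 = 11.7
  Weekly reports 69 × 0.29 = 20.01
Sum = 65.59
65.59 is ≥ 60 and < 67 → D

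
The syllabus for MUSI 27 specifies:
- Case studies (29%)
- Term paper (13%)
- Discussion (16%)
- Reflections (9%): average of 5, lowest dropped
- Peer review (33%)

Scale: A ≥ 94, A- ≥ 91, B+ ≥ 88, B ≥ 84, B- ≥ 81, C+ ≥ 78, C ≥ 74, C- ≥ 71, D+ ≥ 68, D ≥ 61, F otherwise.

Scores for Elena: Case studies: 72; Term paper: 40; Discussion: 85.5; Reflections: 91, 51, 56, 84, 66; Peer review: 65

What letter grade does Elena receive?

D

Reflections: drop 51 → average of remaining 4 = 297/4 = 74.25
Weighted total:
  Case studies 72 × 0.29 = 20.88
  Term paper 40 × 0.13 = 5.2
  Discussion 85.5 × 0.16 = 13.68
  Reflections 74.25 × 0.09 = 6.6825
  Peer review 65 × 0.33 = 21.45
Sum = 67.8925
67.8925 is ≥ 61 and < 68 → D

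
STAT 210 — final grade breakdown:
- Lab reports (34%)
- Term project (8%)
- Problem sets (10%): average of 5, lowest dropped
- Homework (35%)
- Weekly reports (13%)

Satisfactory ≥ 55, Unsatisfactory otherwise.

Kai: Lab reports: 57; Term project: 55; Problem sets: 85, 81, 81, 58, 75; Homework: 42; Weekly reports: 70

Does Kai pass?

Problem sets: drop 58 → average of remaining 4 = 322/4 = 80.5
Weighted total:
  Lab reports 57 × 0.34 = 19.38
  Term project 55 × 0.08 = 4.4
  Problem sets 80.5 × 0.1 = 8.05
  Homework 42 × 0.35 = 14.7
  Weekly reports 70 × 0.13 = 9.1
Sum = 55.63
55.63 ≥ 55 → Satisfactory

Satisfactory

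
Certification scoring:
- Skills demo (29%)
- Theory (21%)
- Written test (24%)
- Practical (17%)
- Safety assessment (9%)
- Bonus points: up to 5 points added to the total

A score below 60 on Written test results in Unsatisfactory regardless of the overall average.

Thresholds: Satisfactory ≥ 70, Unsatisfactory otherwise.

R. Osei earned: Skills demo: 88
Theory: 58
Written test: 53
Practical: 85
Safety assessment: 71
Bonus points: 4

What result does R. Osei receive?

Written test score 53 < 60: minimum not met.
Weighted total:
  Skills demo 88 × 0.29 = 25.52
  Theory 58 × 0.21 = 12.18
  Written test 53 × 0.24 = 12.72
  Practical 85 × 0.17 = 14.45
  Safety assessment 71 × 0.09 = 6.39
Sum = 71.26
Bonus points: 71.26 + 4 = 75.26
Because the Written test minimum was not met, the result is Unsatisfactory.

Unsatisfactory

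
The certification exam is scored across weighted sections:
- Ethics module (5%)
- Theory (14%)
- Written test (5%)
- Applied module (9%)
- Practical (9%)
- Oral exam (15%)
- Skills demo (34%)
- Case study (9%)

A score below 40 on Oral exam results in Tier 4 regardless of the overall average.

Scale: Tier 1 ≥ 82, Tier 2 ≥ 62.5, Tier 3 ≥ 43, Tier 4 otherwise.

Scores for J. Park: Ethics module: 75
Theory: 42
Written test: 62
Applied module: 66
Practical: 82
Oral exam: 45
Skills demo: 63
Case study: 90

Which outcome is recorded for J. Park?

Oral exam score 45 ≥ 40: minimum met.
Weighted total:
  Ethics module 75 × 0.05 = 3.75
  Theory 42 × 0.14 = 5.88
  Written test 62 × 0.05 = 3.1
  Applied module 66 × 0.09 = 5.94
  Practical 82 × 0.09 = 7.38
  Oral exam 45 × 0.15 = 6.75
  Skills demo 63 × 0.34 = 21.42
  Case study 90 × 0.09 = 8.1
Sum = 62.32
62.32 is ≥ 43 and < 62.5 → Tier 3

Tier 3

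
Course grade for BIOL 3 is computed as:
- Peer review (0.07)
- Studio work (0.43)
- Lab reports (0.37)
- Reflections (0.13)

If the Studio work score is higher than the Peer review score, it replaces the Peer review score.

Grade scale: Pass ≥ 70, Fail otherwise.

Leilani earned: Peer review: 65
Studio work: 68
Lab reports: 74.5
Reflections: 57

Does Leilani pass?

Fail

Studio work (68) > Peer review (65), so Peer review counts as 68.
Weighted total:
  Peer review 68 × 0.07 = 4.76
  Studio work 68 × 0.43 = 29.24
  Lab reports 74.5 × 0.37 = 27.565
  Reflections 57 × 0.13 = 7.41
Sum = 68.975
68.975 < 70 → Fail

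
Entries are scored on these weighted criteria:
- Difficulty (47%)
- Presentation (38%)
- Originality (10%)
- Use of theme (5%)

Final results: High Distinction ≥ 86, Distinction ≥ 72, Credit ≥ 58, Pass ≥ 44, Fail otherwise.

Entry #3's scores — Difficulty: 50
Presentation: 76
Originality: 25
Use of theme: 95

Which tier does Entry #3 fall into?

Weighted total:
  Difficulty 50 × 0.47 = 23.5
  Presentation 76 × 0.38 = 28.88
  Originality 25 × 0.1 = 2.5
  Use of theme 95 × 0.05 = 4.75
Sum = 59.63
59.63 is ≥ 58 and < 72 → Credit

Credit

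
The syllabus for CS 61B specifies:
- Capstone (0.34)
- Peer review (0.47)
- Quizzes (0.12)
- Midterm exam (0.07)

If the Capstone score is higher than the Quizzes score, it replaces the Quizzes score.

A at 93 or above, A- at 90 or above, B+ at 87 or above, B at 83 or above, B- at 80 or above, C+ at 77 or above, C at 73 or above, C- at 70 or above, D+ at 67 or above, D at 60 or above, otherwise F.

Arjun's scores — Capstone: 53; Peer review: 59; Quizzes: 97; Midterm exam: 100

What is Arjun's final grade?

D

Capstone (53) ≤ Quizzes (97), so Quizzes stays at 97.
Weighted total:
  Capstone 53 × 0.34 = 18.02
  Peer review 59 × 0.47 = 27.73
  Quizzes 97 × 0.12 = 11.64
  Midterm exam 100 × 0.07 = 7
Sum = 64.39
64.39 is ≥ 60 and < 67 → D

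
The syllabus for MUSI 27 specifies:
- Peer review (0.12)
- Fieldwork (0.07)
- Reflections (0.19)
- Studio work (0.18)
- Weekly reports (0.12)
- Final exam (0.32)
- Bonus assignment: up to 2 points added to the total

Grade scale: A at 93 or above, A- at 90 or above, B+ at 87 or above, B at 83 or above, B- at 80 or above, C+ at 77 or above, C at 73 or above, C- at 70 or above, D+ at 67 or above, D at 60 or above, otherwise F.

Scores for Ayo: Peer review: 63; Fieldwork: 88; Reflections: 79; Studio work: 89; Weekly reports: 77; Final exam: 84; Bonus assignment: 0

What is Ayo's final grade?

Weighted total:
  Peer review 63 × 0.12 = 7.56
  Fieldwork 88 × 0.07 = 6.16
  Reflections 79 × 0.19 = 15.01
  Studio work 89 × 0.18 = 16.02
  Weekly reports 77 × 0.12 = 9.24
  Final exam 84 × 0.32 = 26.88
Sum = 80.87
Bonus assignment: 80.87 + 0 = 80.87
80.87 is ≥ 80 and < 83 → B-

B-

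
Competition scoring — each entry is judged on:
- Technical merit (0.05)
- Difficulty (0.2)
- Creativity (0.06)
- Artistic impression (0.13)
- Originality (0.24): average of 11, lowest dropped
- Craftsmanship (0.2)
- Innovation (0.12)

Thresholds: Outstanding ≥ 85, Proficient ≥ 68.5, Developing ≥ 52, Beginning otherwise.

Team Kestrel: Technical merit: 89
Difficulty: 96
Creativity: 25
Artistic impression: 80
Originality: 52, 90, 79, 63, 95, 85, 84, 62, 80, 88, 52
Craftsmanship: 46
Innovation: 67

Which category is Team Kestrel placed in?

Proficient

Originality: drop 52 → average of remaining 10 = 778/10 = 77.8
Weighted total:
  Technical merit 89 × 0.05 = 4.45
  Difficulty 96 × 0.2 = 19.2
  Creativity 25 × 0.06 = 1.5
  Artistic impression 80 × 0.13 = 10.4
  Originality 77.8 × 0.24 = 18.672
  Craftsmanship 46 × 0.2 = 9.2
  Innovation 67 × 0.12 = 8.04
Sum = 71.462
71.462 is ≥ 68.5 and < 85 → Proficient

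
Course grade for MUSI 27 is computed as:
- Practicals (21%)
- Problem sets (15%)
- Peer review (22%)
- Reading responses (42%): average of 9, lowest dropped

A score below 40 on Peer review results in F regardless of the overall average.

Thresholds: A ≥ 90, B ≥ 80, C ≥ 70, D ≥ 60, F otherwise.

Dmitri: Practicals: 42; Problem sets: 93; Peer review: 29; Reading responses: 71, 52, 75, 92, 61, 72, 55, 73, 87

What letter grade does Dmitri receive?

F

Reading responses: drop 52 → average of remaining 8 = 586/8 = 73.25
Peer review score 29 < 40: minimum not met.
Weighted total:
  Practicals 42 × 0.21 = 8.82
  Problem sets 93 × 0.15 = 13.95
  Peer review 29 × 0.22 = 6.38
  Reading responses 73.25 × 0.42 = 30.765
Sum = 59.915
Because the Peer review minimum was not met, the result is F.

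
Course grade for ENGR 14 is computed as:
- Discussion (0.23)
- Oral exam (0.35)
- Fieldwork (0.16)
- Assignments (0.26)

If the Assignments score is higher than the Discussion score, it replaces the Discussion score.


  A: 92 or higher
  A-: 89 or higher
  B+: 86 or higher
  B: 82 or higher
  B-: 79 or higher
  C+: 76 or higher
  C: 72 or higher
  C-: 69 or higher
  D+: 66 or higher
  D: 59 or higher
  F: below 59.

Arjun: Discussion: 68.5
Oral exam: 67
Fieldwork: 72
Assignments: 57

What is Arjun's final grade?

Assignments (57) ≤ Discussion (68.5), so Discussion stays at 68.5.
Weighted total:
  Discussion 68.5 × 0.23 = 15.755
  Oral exam 67 × 0.35 = 23.45
  Fieldwork 72 × 0.16 = 11.52
  Assignments 57 × 0.26 = 14.82
Sum = 65.545
65.545 is ≥ 59 and < 66 → D

D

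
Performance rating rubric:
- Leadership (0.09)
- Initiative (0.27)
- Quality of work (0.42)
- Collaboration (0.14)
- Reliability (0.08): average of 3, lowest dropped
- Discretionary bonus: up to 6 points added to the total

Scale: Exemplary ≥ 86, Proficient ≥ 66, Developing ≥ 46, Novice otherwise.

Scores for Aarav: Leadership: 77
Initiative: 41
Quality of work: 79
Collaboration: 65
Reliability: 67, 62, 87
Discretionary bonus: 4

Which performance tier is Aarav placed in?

Reliability: drop 62 → average of remaining 2 = 154/2 = 77
Weighted total:
  Leadership 77 × 0.09 = 6.93
  Initiative 41 × 0.27 = 11.07
  Quality of work 79 × 0.42 = 33.18
  Collaboration 65 × 0.14 = 9.1
  Reliability 77 × 0.08 = 6.16
Sum = 66.44
Discretionary bonus: 66.44 + 4 = 70.44
70.44 is ≥ 66 and < 86 → Proficient

Proficient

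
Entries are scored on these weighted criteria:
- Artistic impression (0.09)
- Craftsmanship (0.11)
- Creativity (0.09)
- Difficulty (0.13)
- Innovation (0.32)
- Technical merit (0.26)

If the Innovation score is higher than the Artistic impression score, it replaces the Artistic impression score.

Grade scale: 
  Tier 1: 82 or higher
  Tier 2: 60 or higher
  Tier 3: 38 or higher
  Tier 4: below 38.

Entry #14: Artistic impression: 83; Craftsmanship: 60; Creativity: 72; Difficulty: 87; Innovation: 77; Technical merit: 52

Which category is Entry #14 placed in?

Innovation (77) ≤ Artistic impression (83), so Artistic impression stays at 83.
Weighted total:
  Artistic impression 83 × 0.09 = 7.47
  Craftsmanship 60 × 0.11 = 6.6
  Creativity 72 × 0.09 = 6.48
  Difficulty 87 × 0.13 = 11.31
  Innovation 77 × 0.32 = 24.64
  Technical merit 52 × 0.26 = 13.52
Sum = 70.02
70.02 is ≥ 60 and < 82 → Tier 2

Tier 2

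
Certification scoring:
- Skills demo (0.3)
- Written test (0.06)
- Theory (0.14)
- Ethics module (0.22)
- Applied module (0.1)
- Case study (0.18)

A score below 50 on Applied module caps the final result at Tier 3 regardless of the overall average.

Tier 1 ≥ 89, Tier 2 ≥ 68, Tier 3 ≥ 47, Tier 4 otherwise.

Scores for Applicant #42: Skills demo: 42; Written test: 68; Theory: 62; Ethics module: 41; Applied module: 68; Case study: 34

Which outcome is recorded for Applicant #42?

Applied module score 68 ≥ 50: minimum met.
Weighted total:
  Skills demo 42 × 0.3 = 12.6
  Written test 68 × 0.06 = 4.08
  Theory 62 × 0.14 = 8.68
  Ethics module 41 × 0.22 = 9.02
  Applied module 68 × 0.1 = 6.8
  Case study 34 × 0.18 = 6.12
Sum = 47.3
47.3 is ≥ 47 and < 68 → Tier 3

Tier 3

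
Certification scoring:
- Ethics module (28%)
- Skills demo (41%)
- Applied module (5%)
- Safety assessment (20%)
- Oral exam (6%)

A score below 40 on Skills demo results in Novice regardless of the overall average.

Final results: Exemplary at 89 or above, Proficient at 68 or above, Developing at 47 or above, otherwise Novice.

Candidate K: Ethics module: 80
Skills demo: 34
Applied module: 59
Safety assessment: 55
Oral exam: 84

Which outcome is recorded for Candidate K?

Skills demo score 34 < 40: minimum not met.
Weighted total:
  Ethics module 80 × 0.28 = 22.4
  Skills demo 34 × 0.41 = 13.94
  Applied module 59 × 0.05 = 2.95
  Safety assessment 55 × 0.2 = 11
  Oral exam 84 × 0.06 = 5.04
Sum = 55.33
Because the Skills demo minimum was not met, the result is Novice.

Novice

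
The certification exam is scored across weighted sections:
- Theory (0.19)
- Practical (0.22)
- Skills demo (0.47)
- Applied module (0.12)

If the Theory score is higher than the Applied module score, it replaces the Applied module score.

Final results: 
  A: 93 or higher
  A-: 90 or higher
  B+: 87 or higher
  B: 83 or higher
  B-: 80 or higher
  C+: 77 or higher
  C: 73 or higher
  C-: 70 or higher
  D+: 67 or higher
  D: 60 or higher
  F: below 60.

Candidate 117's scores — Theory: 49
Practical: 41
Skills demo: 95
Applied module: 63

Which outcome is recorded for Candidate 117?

C-

Theory (49) ≤ Applied module (63), so Applied module stays at 63.
Weighted total:
  Theory 49 × 0.19 = 9.31
  Practical 41 × 0.22 = 9.02
  Skills demo 95 × 0.47 = 44.65
  Applied module 63 × 0.12 = 7.56
Sum = 70.54
70.54 is ≥ 70 and < 73 → C-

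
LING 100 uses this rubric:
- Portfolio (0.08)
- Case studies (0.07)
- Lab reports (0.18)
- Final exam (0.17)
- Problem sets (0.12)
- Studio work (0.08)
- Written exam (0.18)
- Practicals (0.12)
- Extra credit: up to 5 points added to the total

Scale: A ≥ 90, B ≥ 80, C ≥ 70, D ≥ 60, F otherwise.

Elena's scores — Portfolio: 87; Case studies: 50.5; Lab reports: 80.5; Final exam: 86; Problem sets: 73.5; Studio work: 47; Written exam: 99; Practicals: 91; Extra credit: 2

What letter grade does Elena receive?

Weighted total:
  Portfolio 87 × 0.08 = 6.96
  Case studies 50.5 × 0.07 = 3.535
  Lab reports 80.5 × 0.18 = 14.49
  Final exam 86 × 0.17 = 14.62
  Problem sets 73.5 × 0.12 = 8.82
  Studio work 47 × 0.08 = 3.76
  Written exam 99 × 0.18 = 17.82
  Practicals 91 × 0.12 = 10.92
Sum = 80.925
Extra credit: 80.925 + 2 = 82.925
82.925 is ≥ 80 and < 90 → B

B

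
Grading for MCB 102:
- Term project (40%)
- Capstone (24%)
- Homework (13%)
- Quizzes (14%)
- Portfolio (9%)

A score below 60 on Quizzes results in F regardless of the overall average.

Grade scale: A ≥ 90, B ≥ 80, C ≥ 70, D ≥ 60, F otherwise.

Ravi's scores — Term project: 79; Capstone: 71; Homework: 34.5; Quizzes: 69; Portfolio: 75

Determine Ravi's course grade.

D

Quizzes score 69 ≥ 60: minimum met.
Weighted total:
  Term project 79 × 0.4 = 31.6
  Capstone 71 × 0.24 = 17.04
  Homework 34.5 × 0.13 = 4.485
  Quizzes 69 × 0.14 = 9.66
  Portfolio 75 × 0.09 = 6.75
Sum = 69.535
69.535 is ≥ 60 and < 70 → D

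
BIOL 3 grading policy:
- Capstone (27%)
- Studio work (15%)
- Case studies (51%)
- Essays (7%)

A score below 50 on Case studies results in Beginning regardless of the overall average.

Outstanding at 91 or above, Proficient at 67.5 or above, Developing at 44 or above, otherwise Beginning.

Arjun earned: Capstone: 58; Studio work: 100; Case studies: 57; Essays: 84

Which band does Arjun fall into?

Case studies score 57 ≥ 50: minimum met.
Weighted total:
  Capstone 58 × 0.27 = 15.66
  Studio work 100 × 0.15 = 15
  Case studies 57 × 0.51 = 29.07
  Essays 84 × 0.07 = 5.88
Sum = 65.61
65.61 is ≥ 44 and < 67.5 → Developing

Developing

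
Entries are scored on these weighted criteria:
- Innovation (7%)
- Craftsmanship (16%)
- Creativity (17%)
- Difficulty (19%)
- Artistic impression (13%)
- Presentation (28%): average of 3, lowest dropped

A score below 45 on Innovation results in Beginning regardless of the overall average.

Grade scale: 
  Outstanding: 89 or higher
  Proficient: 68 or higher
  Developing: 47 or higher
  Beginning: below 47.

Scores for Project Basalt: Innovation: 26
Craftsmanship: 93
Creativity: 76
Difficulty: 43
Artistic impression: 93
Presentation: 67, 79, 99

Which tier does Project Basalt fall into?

Presentation: drop 67 → average of remaining 2 = 178/2 = 89
Innovation score 26 < 45: minimum not met.
Weighted total:
  Innovation 26 × 0.07 = 1.82
  Craftsmanship 93 × 0.16 = 14.88
  Creativity 76 × 0.17 = 12.92
  Difficulty 43 × 0.19 = 8.17
  Artistic impression 93 × 0.13 = 12.09
  Presentation 89 × 0.28 = 24.92
Sum = 74.8
Because the Innovation minimum was not met, the result is Beginning.

Beginning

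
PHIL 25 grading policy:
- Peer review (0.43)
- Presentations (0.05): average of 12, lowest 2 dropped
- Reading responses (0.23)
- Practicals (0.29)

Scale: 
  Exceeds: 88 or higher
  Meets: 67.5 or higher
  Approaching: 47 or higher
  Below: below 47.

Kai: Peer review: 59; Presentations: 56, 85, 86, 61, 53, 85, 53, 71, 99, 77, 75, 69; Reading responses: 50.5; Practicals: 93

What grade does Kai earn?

Meets

Presentations: drop 53, 53 → average of remaining 10 = 764/10 = 76.4
Weighted total:
  Peer review 59 × 0.43 = 25.37
  Presentations 76.4 × 0.05 = 3.82
  Reading responses 50.5 × 0.23 = 11.615
  Practicals 93 × 0.29 = 26.97
Sum = 67.775
67.775 is ≥ 67.5 and < 88 → Meets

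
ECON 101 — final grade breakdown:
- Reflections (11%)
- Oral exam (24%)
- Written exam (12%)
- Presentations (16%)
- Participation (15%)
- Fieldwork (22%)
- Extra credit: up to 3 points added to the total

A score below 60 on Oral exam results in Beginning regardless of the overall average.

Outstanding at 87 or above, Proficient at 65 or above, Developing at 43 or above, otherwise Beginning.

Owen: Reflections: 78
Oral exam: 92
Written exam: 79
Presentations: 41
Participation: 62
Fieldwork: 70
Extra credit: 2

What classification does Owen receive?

Oral exam score 92 ≥ 60: minimum met.
Weighted total:
  Reflections 78 × 0.11 = 8.58
  Oral exam 92 × 0.24 = 22.08
  Written exam 79 × 0.12 = 9.48
  Presentations 41 × 0.16 = 6.56
  Participation 62 × 0.15 = 9.3
  Fieldwork 70 × 0.22 = 15.4
Sum = 71.4
Extra credit: 71.4 + 2 = 73.4
73.4 is ≥ 65 and < 87 → Proficient

Proficient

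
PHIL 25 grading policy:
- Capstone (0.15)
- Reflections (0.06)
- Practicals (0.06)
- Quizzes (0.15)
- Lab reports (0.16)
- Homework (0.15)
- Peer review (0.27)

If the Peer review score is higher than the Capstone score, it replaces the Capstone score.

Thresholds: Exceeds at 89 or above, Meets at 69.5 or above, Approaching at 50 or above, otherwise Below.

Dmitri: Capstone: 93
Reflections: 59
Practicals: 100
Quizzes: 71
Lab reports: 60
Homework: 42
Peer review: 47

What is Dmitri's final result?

Peer review (47) ≤ Capstone (93), so Capstone stays at 93.
Weighted total:
  Capstone 93 × 0.15 = 13.95
  Reflections 59 × 0.06 = 3.54
  Practicals 100 × 0.06 = 6
  Quizzes 71 × 0.15 = 10.65
  Lab reports 60 × 0.16 = 9.6
  Homework 42 × 0.15 = 6.3
  Peer review 47 × 0.27 = 12.69
Sum = 62.73
62.73 is ≥ 50 and < 69.5 → Approaching

Approaching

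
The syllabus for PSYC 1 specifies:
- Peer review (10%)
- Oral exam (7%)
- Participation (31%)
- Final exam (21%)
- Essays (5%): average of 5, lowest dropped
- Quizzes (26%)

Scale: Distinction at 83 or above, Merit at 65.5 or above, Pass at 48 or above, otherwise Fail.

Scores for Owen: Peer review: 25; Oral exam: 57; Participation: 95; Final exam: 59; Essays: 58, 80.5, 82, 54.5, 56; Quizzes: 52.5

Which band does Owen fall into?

Essays: drop 54.5 → average of remaining 4 = 276.5/4 = 69.125
Weighted total:
  Peer review 25 × 0.1 = 2.5
  Oral exam 57 × 0.07 = 3.99
  Participation 95 × 0.31 = 29.45
  Final exam 59 × 0.21 = 12.39
  Essays 69.125 × 0.05 = 3.45625
  Quizzes 52.5 × 0.26 = 13.65
Sum = 65.43625
65.43625 is ≥ 48 and < 65.5 → Pass

Pass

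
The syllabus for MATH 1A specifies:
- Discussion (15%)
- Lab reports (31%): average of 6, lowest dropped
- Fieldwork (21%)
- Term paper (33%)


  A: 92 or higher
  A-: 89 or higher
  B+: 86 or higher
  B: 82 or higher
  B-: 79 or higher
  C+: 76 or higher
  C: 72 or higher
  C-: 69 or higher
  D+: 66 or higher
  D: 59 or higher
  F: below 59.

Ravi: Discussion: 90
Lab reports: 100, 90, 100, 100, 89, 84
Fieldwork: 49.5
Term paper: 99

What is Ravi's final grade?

Lab reports: drop 84 → average of remaining 5 = 479/5 = 95.8
Weighted total:
  Discussion 90 × 0.15 = 13.5
  Lab reports 95.8 × 0.31 = 29.698
  Fieldwork 49.5 × 0.21 = 10.395
  Term paper 99 × 0.33 = 32.67
Sum = 86.263
86.263 is ≥ 86 and < 89 → B+

B+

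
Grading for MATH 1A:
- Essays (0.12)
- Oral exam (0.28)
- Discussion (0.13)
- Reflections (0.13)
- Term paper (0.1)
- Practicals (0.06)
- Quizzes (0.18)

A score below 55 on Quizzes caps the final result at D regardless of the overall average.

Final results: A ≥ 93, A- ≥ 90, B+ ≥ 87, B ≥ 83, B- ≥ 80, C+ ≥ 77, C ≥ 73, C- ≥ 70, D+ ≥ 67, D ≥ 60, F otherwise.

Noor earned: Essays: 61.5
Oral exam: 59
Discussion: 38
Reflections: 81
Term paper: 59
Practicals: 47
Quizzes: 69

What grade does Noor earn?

Quizzes score 69 ≥ 55: minimum met.
Weighted total:
  Essays 61.5 × 0.12 = 7.38
  Oral exam 59 × 0.28 = 16.52
  Discussion 38 × 0.13 = 4.94
  Reflections 81 × 0.13 = 10.53
  Term paper 59 × 0.1 = 5.9
  Practicals 47 × 0.06 = 2.82
  Quizzes 69 × 0.18 = 12.42
Sum = 60.51
60.51 is ≥ 60 and < 67 → D

D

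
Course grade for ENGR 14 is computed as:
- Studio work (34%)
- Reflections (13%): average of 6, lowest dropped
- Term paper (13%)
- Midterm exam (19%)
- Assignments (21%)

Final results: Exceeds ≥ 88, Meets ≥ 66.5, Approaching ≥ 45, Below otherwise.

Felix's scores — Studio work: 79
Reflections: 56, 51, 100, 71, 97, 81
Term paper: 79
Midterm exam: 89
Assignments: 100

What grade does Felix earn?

Reflections: drop 51 → average of remaining 5 = 405/5 = 81
Weighted total:
  Studio work 79 × 0.34 = 26.86
  Reflections 81 × 0.13 = 10.53
  Term paper 79 × 0.13 = 10.27
  Midterm exam 89 × 0.19 = 16.91
  Assignments 100 × 0.21 = 21
Sum = 85.57
85.57 is ≥ 66.5 and < 88 → Meets

Meets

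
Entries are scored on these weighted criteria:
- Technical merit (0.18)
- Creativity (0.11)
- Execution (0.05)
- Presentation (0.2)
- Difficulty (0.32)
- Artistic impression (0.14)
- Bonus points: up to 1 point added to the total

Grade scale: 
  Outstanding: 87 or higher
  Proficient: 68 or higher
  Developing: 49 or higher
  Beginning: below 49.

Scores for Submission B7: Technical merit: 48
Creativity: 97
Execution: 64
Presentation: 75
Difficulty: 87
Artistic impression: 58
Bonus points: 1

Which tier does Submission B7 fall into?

Weighted total:
  Technical merit 48 × 0.18 = 8.64
  Creativity 97 × 0.11 = 10.67
  Execution 64 × 0.05 = 3.2
  Presentation 75 × 0.2 = 15
  Difficulty 87 × 0.32 = 27.84
  Artistic impression 58 × 0.14 = 8.12
Sum = 73.47
Bonus points: 73.47 + 1 = 74.47
74.47 is ≥ 68 and < 87 → Proficient

Proficient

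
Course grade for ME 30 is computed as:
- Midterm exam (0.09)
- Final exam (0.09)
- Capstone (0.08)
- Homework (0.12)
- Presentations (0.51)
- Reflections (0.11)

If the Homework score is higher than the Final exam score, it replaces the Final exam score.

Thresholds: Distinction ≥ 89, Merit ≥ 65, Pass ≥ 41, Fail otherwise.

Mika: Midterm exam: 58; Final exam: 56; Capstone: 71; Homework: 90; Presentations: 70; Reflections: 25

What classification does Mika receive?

Homework (90) > Final exam (56), so Final exam counts as 90.
Weighted total:
  Midterm exam 58 × 0.09 = 5.22
  Final exam 90 × 0.09 = 8.1
  Capstone 71 × 0.08 = 5.68
  Homework 90 × 0.12 = 10.8
  Presentations 70 × 0.51 = 35.7
  Reflections 25 × 0.11 = 2.75
Sum = 68.25
68.25 is ≥ 65 and < 89 → Merit

Merit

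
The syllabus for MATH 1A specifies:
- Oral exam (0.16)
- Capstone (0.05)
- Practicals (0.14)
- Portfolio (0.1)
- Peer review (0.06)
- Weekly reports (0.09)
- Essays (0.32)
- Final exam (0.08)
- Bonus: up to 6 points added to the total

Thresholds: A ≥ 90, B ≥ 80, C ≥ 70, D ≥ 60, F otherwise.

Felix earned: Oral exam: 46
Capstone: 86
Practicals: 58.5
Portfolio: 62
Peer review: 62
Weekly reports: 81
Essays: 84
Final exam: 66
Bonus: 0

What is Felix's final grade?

Weighted total:
  Oral exam 46 × 0.16 = 7.36
  Capstone 86 × 0.05 = 4.3
  Practicals 58.5 × 0.14 = 8.19
  Portfolio 62 × 0.1 = 6.2
  Peer review 62 × 0.06 = 3.72
  Weekly reports 81 × 0.09 = 7.29
  Essays 84 × 0.32 = 26.88
  Final exam 66 × 0.08 = 5.28
Sum = 69.22
Bonus: 69.22 + 0 = 69.22
69.22 is ≥ 60 and < 70 → D

D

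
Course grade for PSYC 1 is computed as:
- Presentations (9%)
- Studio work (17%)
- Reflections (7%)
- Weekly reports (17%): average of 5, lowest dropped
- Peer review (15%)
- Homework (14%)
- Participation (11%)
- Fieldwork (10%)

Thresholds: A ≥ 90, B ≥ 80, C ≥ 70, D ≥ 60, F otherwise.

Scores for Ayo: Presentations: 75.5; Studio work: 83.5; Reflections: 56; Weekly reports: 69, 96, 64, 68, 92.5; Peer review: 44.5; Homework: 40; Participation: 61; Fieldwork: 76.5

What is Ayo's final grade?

Weekly reports: drop 64 → average of remaining 4 = 325.5/4 = 81.375
Weighted total:
  Presentations 75.5 × 0.09 = 6.795
  Studio work 83.5 × 0.17 = 14.195
  Reflections 56 × 0.07 = 3.92
  Weekly reports 81.375 × 0.17 = 13.83375
  Peer review 44.5 × 0.15 = 6.675
  Homework 40 × 0.14 = 5.6
  Participation 61 × 0.11 = 6.71
  Fieldwork 76.5 × 0.1 = 7.65
Sum = 65.37875
65.37875 is ≥ 60 and < 70 → D

D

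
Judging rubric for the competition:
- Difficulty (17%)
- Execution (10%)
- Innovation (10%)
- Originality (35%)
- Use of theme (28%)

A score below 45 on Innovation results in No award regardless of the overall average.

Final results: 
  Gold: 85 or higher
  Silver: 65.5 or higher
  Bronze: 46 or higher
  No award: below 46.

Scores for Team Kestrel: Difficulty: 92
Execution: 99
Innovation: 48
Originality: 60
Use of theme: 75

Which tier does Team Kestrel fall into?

Innovation score 48 ≥ 45: minimum met.
Weighted total:
  Difficulty 92 × 0.17 = 15.64
  Execution 99 × 0.1 = 9.9
  Innovation 48 × 0.1 = 4.8
  Originality 60 × 0.35 = 21
  Use of theme 75 × 0.28 = 21
Sum = 72.34
72.34 is ≥ 65.5 and < 85 → Silver

Silver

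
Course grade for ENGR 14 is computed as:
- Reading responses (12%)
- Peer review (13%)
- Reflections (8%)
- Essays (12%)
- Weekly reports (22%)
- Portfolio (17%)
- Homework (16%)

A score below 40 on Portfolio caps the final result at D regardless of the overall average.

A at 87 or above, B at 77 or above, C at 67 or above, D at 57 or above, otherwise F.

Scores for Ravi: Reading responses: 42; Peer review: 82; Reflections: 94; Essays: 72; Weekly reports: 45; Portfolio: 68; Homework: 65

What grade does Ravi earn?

D

Portfolio score 68 ≥ 40: minimum met.
Weighted total:
  Reading responses 42 × 0.12 = 5.04
  Peer review 82 × 0.13 = 10.66
  Reflections 94 × 0.08 = 7.52
  Essays 72 × 0.12 = 8.64
  Weekly reports 45 × 0.22 = 9.9
  Portfolio 68 × 0.17 = 11.56
  Homework 65 × 0.16 = 10.4
Sum = 63.72
63.72 is ≥ 57 and < 67 → D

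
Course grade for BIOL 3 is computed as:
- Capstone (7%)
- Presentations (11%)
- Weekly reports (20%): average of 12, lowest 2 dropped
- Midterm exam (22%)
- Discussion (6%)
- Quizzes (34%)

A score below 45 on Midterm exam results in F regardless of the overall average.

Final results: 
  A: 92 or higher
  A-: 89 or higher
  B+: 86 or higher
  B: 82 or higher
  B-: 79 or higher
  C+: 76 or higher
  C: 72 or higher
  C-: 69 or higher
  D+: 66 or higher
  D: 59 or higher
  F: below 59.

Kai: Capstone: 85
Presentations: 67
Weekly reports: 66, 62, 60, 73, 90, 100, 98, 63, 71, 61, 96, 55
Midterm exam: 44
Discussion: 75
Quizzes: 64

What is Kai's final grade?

F

Weekly reports: drop 55, 60 → average of remaining 10 = 780/10 = 78
Midterm exam score 44 < 45: minimum not met.
Weighted total:
  Capstone 85 × 0.07 = 5.95
  Presentations 67 × 0.11 = 7.37
  Weekly reports 78 × 0.2 = 15.6
  Midterm exam 44 × 0.22 = 9.68
  Discussion 75 × 0.06 = 4.5
  Quizzes 64 × 0.34 = 21.76
Sum = 64.86
Because the Midterm exam minimum was not met, the result is F.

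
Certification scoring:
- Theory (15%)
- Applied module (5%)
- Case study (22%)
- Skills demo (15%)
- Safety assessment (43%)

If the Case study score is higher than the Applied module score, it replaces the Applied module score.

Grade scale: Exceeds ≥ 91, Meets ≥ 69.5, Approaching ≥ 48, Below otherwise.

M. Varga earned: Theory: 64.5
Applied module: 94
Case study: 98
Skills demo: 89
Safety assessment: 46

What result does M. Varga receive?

Approaching

Case study (98) > Applied module (94), so Applied module counts as 98.
Weighted total:
  Theory 64.5 × 0.15 = 9.675
  Applied module 98 × 0.05 = 4.9
  Case study 98 × 0.22 = 21.56
  Skills demo 89 × 0.15 = 13.35
  Safety assessment 46 × 0.43 = 19.78
Sum = 69.265
69.265 is ≥ 48 and < 69.5 → Approaching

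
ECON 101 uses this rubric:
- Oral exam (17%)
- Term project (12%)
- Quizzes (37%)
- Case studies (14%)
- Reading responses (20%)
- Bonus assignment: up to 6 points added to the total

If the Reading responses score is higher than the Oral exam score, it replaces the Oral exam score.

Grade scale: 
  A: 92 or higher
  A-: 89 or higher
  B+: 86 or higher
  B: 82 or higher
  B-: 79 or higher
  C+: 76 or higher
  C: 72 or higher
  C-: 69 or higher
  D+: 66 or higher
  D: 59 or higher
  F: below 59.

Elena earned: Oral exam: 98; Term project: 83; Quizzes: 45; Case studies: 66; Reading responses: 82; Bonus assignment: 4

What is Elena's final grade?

C

Reading responses (82) ≤ Oral exam (98), so Oral exam stays at 98.
Weighted total:
  Oral exam 98 × 0.17 = 16.66
  Term project 83 × 0.12 = 9.96
  Quizzes 45 × 0.37 = 16.65
  Case studies 66 × 0.14 = 9.24
  Reading responses 82 × 0.2 = 16.4
Sum = 68.91
Bonus assignment: 68.91 + 4 = 72.91
72.91 is ≥ 72 and < 76 → C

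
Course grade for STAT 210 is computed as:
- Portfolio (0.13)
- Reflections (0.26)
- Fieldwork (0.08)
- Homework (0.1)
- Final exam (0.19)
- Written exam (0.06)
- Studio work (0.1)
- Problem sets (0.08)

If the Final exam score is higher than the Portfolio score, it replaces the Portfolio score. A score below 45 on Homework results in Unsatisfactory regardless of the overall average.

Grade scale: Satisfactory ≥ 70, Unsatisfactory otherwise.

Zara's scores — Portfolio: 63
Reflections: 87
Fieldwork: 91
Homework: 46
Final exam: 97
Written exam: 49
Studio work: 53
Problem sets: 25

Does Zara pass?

Final exam (97) > Portfolio (63), so Portfolio counts as 97.
Homework score 46 ≥ 45: minimum met.
Weighted total:
  Portfolio 97 × 0.13 = 12.61
  Reflections 87 × 0.26 = 22.62
  Fieldwork 91 × 0.08 = 7.28
  Homework 46 × 0.1 = 4.6
  Final exam 97 × 0.19 = 18.43
  Written exam 49 × 0.06 = 2.94
  Studio work 53 × 0.1 = 5.3
  Problem sets 25 × 0.08 = 2
Sum = 75.78
75.78 ≥ 70 → Satisfactory

Satisfactory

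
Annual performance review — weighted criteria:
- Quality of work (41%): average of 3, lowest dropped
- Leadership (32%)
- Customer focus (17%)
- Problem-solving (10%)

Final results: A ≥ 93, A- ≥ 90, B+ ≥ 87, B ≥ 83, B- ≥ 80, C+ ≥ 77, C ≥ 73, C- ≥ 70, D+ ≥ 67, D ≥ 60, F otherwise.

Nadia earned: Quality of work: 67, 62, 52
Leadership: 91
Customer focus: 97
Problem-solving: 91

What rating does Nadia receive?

B-

Quality of work: drop 52 → average of remaining 2 = 129/2 = 64.5
Weighted total:
  Quality of work 64.5 × 0.41 = 26.445
  Leadership 91 × 0.32 = 29.12
  Customer focus 97 × 0.17 = 16.49
  Problem-solving 91 × 0.1 = 9.1
Sum = 81.155
81.155 is ≥ 80 and < 83 → B-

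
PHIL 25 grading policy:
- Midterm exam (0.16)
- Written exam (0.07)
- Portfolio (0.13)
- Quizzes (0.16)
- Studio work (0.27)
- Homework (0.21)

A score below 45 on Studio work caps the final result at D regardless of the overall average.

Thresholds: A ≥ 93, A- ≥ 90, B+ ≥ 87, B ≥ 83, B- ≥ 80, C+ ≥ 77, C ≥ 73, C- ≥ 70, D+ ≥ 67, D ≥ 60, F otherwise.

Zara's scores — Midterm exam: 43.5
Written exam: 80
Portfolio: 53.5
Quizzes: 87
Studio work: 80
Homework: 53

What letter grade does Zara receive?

Studio work score 80 ≥ 45: minimum met.
Weighted total:
  Midterm exam 43.5 × 0.16 = 6.96
  Written exam 80 × 0.07 = 5.6
  Portfolio 53.5 × 0.13 = 6.955
  Quizzes 87 × 0.16 = 13.92
  Studio work 80 × 0.27 = 21.6
  Homework 53 × 0.21 = 11.13
Sum = 66.165
66.165 is ≥ 60 and < 67 → D

D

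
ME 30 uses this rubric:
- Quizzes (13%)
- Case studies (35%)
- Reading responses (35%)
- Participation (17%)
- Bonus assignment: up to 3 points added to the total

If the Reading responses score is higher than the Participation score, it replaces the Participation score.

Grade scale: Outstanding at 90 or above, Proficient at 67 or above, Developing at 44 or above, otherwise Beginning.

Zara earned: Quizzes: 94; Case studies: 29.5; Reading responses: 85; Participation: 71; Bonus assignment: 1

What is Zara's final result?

Proficient

Reading responses (85) > Participation (71), so Participation counts as 85.
Weighted total:
  Quizzes 94 × 0.13 = 12.22
  Case studies 29.5 × 0.35 = 10.325
  Reading responses 85 × 0.35 = 29.75
  Participation 85 × 0.17 = 14.45
Sum = 66.745
Bonus assignment: 66.745 + 1 = 67.745
67.745 is ≥ 67 and < 90 → Proficient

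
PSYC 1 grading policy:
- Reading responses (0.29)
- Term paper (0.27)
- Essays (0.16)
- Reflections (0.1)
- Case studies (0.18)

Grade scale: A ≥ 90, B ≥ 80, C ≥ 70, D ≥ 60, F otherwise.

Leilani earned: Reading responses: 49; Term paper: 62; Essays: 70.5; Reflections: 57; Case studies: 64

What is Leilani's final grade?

F

Weighted total:
  Reading responses 49 × 0.29 = 14.21
  Term paper 62 × 0.27 = 16.74
  Essays 70.5 × 0.16 = 11.28
  Reflections 57 × 0.1 = 5.7
  Case studies 64 × 0.18 = 11.52
Sum = 59.45
59.45 < 60 → F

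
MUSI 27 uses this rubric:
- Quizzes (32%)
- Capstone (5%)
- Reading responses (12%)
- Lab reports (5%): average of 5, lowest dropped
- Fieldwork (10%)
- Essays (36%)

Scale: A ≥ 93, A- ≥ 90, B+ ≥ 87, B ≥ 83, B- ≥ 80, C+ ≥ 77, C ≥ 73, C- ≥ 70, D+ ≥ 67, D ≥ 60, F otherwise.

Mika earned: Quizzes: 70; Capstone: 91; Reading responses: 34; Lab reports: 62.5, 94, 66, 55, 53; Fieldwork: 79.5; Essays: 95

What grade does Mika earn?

Lab reports: drop 53 → average of remaining 4 = 277.5/4 = 69.375
Weighted total:
  Quizzes 70 × 0.32 = 22.4
  Capstone 91 × 0.05 = 4.55
  Reading responses 34 × 0.12 = 4.08
  Lab reports 69.375 × 0.05 = 3.46875
  Fieldwork 79.5 × 0.1 = 7.95
  Essays 95 × 0.36 = 34.2
Sum = 76.64875
76.64875 is ≥ 73 and < 77 → C

C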